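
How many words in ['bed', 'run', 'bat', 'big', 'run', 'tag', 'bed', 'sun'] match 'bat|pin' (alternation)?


Alternation 'bat|pin' matches either 'bat' or 'pin'.
Checking each word:
  'bed' -> no
  'run' -> no
  'bat' -> MATCH
  'big' -> no
  'run' -> no
  'tag' -> no
  'bed' -> no
  'sun' -> no
Matches: ['bat']
Count: 1

1


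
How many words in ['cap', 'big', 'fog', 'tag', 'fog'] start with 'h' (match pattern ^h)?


Pattern ^h anchors to start of word. Check which words begin with 'h':
  'cap' -> no
  'big' -> no
  'fog' -> no
  'tag' -> no
  'fog' -> no
Matching words: []
Count: 0

0


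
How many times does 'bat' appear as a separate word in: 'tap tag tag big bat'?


Scanning each word for exact match 'bat':
  Word 1: 'tap' -> no
  Word 2: 'tag' -> no
  Word 3: 'tag' -> no
  Word 4: 'big' -> no
  Word 5: 'bat' -> MATCH
Total matches: 1

1


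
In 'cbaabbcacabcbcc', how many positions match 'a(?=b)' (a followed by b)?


Lookahead 'a(?=b)' matches 'a' only when followed by 'b'.
String: 'cbaabbcacabcbcc'
Checking each position where char is 'a':
  pos 2: 'a' -> no (next='a')
  pos 3: 'a' -> MATCH (next='b')
  pos 7: 'a' -> no (next='c')
  pos 9: 'a' -> MATCH (next='b')
Matching positions: [3, 9]
Count: 2

2


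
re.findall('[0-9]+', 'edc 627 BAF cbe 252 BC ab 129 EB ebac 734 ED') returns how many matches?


Pattern '[0-9]+' finds one or more digits.
Text: 'edc 627 BAF cbe 252 BC ab 129 EB ebac 734 ED'
Scanning for matches:
  Match 1: '627'
  Match 2: '252'
  Match 3: '129'
  Match 4: '734'
Total matches: 4

4


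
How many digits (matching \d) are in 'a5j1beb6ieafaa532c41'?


\d matches any digit 0-9.
Scanning 'a5j1beb6ieafaa532c41':
  pos 1: '5' -> DIGIT
  pos 3: '1' -> DIGIT
  pos 7: '6' -> DIGIT
  pos 14: '5' -> DIGIT
  pos 15: '3' -> DIGIT
  pos 16: '2' -> DIGIT
  pos 18: '4' -> DIGIT
  pos 19: '1' -> DIGIT
Digits found: ['5', '1', '6', '5', '3', '2', '4', '1']
Total: 8

8


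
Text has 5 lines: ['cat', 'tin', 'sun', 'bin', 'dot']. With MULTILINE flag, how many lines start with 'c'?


With MULTILINE flag, ^ matches the start of each line.
Lines: ['cat', 'tin', 'sun', 'bin', 'dot']
Checking which lines start with 'c':
  Line 1: 'cat' -> MATCH
  Line 2: 'tin' -> no
  Line 3: 'sun' -> no
  Line 4: 'bin' -> no
  Line 5: 'dot' -> no
Matching lines: ['cat']
Count: 1

1


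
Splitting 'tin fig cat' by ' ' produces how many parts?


Splitting by ' ' breaks the string at each occurrence of the separator.
Text: 'tin fig cat'
Parts after split:
  Part 1: 'tin'
  Part 2: 'fig'
  Part 3: 'cat'
Total parts: 3

3


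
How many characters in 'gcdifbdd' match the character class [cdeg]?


Character class [cdeg] matches any of: {c, d, e, g}
Scanning string 'gcdifbdd' character by character:
  pos 0: 'g' -> MATCH
  pos 1: 'c' -> MATCH
  pos 2: 'd' -> MATCH
  pos 3: 'i' -> no
  pos 4: 'f' -> no
  pos 5: 'b' -> no
  pos 6: 'd' -> MATCH
  pos 7: 'd' -> MATCH
Total matches: 5

5


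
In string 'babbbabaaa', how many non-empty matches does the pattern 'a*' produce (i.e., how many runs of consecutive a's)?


Pattern 'a*' matches zero or more a's. We want non-empty runs of consecutive a's.
String: 'babbbabaaa'
Walking through the string to find runs of a's:
  Run 1: positions 1-1 -> 'a'
  Run 2: positions 5-5 -> 'a'
  Run 3: positions 7-9 -> 'aaa'
Non-empty runs found: ['a', 'a', 'aaa']
Count: 3

3


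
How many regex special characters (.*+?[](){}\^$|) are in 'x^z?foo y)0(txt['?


Regex special characters are: . * + ? [ ] ( ) { } \ ^ $ |
Scanning 'x^z?foo y)0(txt[':
  pos 1: '^' -> SPECIAL
  pos 3: '?' -> SPECIAL
  pos 9: ')' -> SPECIAL
  pos 11: '(' -> SPECIAL
  pos 15: '[' -> SPECIAL
Special chars found: ['^', '?', ')', '(', '[']
Total: 5

5


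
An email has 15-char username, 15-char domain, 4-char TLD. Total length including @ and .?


An email address has format: username@domain.tld
Username length: 15
'@' character: 1
Domain length: 15
'.' character: 1
TLD length: 4
Total = 15 + 1 + 15 + 1 + 4 = 36

36


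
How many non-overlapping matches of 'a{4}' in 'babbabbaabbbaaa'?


Pattern 'a{4}' matches exactly 4 consecutive a's (greedy, non-overlapping).
String: 'babbabbaabbbaaa'
Scanning for runs of a's:
  Run at pos 1: 'a' (length 1) -> 0 match(es)
  Run at pos 4: 'a' (length 1) -> 0 match(es)
  Run at pos 7: 'aa' (length 2) -> 0 match(es)
  Run at pos 12: 'aaa' (length 3) -> 0 match(es)
Matches found: []
Total: 0

0


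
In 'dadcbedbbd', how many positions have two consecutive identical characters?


Looking for consecutive identical characters in 'dadcbedbbd':
  pos 0-1: 'd' vs 'a' -> different
  pos 1-2: 'a' vs 'd' -> different
  pos 2-3: 'd' vs 'c' -> different
  pos 3-4: 'c' vs 'b' -> different
  pos 4-5: 'b' vs 'e' -> different
  pos 5-6: 'e' vs 'd' -> different
  pos 6-7: 'd' vs 'b' -> different
  pos 7-8: 'b' vs 'b' -> MATCH ('bb')
  pos 8-9: 'b' vs 'd' -> different
Consecutive identical pairs: ['bb']
Count: 1

1


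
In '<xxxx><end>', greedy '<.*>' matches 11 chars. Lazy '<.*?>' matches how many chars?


Greedy '<.*>' tries to match as MUCH as possible.
Lazy '<.*?>' tries to match as LITTLE as possible.

String: '<xxxx><end>'
Greedy '<.*>' starts at first '<' and extends to the LAST '>': '<xxxx><end>' (11 chars)
Lazy '<.*?>' starts at first '<' and stops at the FIRST '>': '<xxxx>' (6 chars)

6


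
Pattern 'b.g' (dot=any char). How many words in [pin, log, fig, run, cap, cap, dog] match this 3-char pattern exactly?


Pattern 'b.g' means: starts with 'b', any single char, ends with 'g'.
Checking each word (must be exactly 3 chars):
  'pin' (len=3): no
  'log' (len=3): no
  'fig' (len=3): no
  'run' (len=3): no
  'cap' (len=3): no
  'cap' (len=3): no
  'dog' (len=3): no
Matching words: []
Total: 0

0


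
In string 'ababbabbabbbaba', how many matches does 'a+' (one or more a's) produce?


Pattern 'a+' matches one or more consecutive a's.
String: 'ababbabbabbbaba'
Scanning for runs of a:
  Match 1: 'a' (length 1)
  Match 2: 'a' (length 1)
  Match 3: 'a' (length 1)
  Match 4: 'a' (length 1)
  Match 5: 'a' (length 1)
  Match 6: 'a' (length 1)
Total matches: 6

6


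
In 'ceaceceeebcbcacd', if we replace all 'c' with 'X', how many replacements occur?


re.sub('c', 'X', text) replaces every occurrence of 'c' with 'X'.
Text: 'ceaceceeebcbcacd'
Scanning for 'c':
  pos 0: 'c' -> replacement #1
  pos 3: 'c' -> replacement #2
  pos 5: 'c' -> replacement #3
  pos 10: 'c' -> replacement #4
  pos 12: 'c' -> replacement #5
  pos 14: 'c' -> replacement #6
Total replacements: 6

6


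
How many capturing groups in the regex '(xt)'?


To count capturing groups, count each '(' that starts a group.
Pattern: '(xt)'
Walking through the pattern:
  Position 0: '(' -> group #1
Total capturing groups: 1

1


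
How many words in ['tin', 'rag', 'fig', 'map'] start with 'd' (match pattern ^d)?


Pattern ^d anchors to start of word. Check which words begin with 'd':
  'tin' -> no
  'rag' -> no
  'fig' -> no
  'map' -> no
Matching words: []
Count: 0

0


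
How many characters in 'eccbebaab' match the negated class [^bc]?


Negated class [^bc] matches any char NOT in {b, c}
Scanning 'eccbebaab':
  pos 0: 'e' -> MATCH
  pos 1: 'c' -> no (excluded)
  pos 2: 'c' -> no (excluded)
  pos 3: 'b' -> no (excluded)
  pos 4: 'e' -> MATCH
  pos 5: 'b' -> no (excluded)
  pos 6: 'a' -> MATCH
  pos 7: 'a' -> MATCH
  pos 8: 'b' -> no (excluded)
Total matches: 4

4


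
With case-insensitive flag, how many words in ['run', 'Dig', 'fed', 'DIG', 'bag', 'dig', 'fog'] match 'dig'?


Case-insensitive matching: compare each word's lowercase form to 'dig'.
  'run' -> lower='run' -> no
  'Dig' -> lower='dig' -> MATCH
  'fed' -> lower='fed' -> no
  'DIG' -> lower='dig' -> MATCH
  'bag' -> lower='bag' -> no
  'dig' -> lower='dig' -> MATCH
  'fog' -> lower='fog' -> no
Matches: ['Dig', 'DIG', 'dig']
Count: 3

3


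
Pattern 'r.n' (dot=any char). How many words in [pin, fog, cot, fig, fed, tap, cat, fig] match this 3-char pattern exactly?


Pattern 'r.n' means: starts with 'r', any single char, ends with 'n'.
Checking each word (must be exactly 3 chars):
  'pin' (len=3): no
  'fog' (len=3): no
  'cot' (len=3): no
  'fig' (len=3): no
  'fed' (len=3): no
  'tap' (len=3): no
  'cat' (len=3): no
  'fig' (len=3): no
Matching words: []
Total: 0

0


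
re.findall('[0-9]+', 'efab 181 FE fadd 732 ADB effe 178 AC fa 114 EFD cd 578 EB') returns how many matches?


Pattern '[0-9]+' finds one or more digits.
Text: 'efab 181 FE fadd 732 ADB effe 178 AC fa 114 EFD cd 578 EB'
Scanning for matches:
  Match 1: '181'
  Match 2: '732'
  Match 3: '178'
  Match 4: '114'
  Match 5: '578'
Total matches: 5

5


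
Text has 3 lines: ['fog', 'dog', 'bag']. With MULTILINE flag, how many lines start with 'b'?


With MULTILINE flag, ^ matches the start of each line.
Lines: ['fog', 'dog', 'bag']
Checking which lines start with 'b':
  Line 1: 'fog' -> no
  Line 2: 'dog' -> no
  Line 3: 'bag' -> MATCH
Matching lines: ['bag']
Count: 1

1


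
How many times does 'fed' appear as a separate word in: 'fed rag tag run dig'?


Scanning each word for exact match 'fed':
  Word 1: 'fed' -> MATCH
  Word 2: 'rag' -> no
  Word 3: 'tag' -> no
  Word 4: 'run' -> no
  Word 5: 'dig' -> no
Total matches: 1

1


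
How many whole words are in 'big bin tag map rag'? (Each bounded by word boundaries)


Word boundaries (\b) mark the start/end of each word.
Text: 'big bin tag map rag'
Splitting by whitespace:
  Word 1: 'big'
  Word 2: 'bin'
  Word 3: 'tag'
  Word 4: 'map'
  Word 5: 'rag'
Total whole words: 5

5


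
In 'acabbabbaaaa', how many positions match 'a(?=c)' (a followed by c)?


Lookahead 'a(?=c)' matches 'a' only when followed by 'c'.
String: 'acabbabbaaaa'
Checking each position where char is 'a':
  pos 0: 'a' -> MATCH (next='c')
  pos 2: 'a' -> no (next='b')
  pos 5: 'a' -> no (next='b')
  pos 8: 'a' -> no (next='a')
  pos 9: 'a' -> no (next='a')
  pos 10: 'a' -> no (next='a')
Matching positions: [0]
Count: 1

1


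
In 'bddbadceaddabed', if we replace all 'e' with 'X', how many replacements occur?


re.sub('e', 'X', text) replaces every occurrence of 'e' with 'X'.
Text: 'bddbadceaddabed'
Scanning for 'e':
  pos 7: 'e' -> replacement #1
  pos 13: 'e' -> replacement #2
Total replacements: 2

2


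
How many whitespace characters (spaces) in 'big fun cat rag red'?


\s matches whitespace characters (spaces, tabs, etc.).
Text: 'big fun cat rag red'
This text has 5 words separated by spaces.
Number of spaces = number of words - 1 = 5 - 1 = 4

4


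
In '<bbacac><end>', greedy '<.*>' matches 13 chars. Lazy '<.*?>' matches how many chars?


Greedy '<.*>' tries to match as MUCH as possible.
Lazy '<.*?>' tries to match as LITTLE as possible.

String: '<bbacac><end>'
Greedy '<.*>' starts at first '<' and extends to the LAST '>': '<bbacac><end>' (13 chars)
Lazy '<.*?>' starts at first '<' and stops at the FIRST '>': '<bbacac>' (8 chars)

8


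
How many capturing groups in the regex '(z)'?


To count capturing groups, count each '(' that starts a group.
Pattern: '(z)'
Walking through the pattern:
  Position 0: '(' -> group #1
Total capturing groups: 1

1


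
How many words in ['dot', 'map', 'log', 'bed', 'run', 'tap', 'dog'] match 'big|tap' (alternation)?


Alternation 'big|tap' matches either 'big' or 'tap'.
Checking each word:
  'dot' -> no
  'map' -> no
  'log' -> no
  'bed' -> no
  'run' -> no
  'tap' -> MATCH
  'dog' -> no
Matches: ['tap']
Count: 1

1


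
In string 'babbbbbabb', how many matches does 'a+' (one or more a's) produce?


Pattern 'a+' matches one or more consecutive a's.
String: 'babbbbbabb'
Scanning for runs of a:
  Match 1: 'a' (length 1)
  Match 2: 'a' (length 1)
Total matches: 2

2


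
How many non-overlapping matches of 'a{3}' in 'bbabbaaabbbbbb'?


Pattern 'a{3}' matches exactly 3 consecutive a's (greedy, non-overlapping).
String: 'bbabbaaabbbbbb'
Scanning for runs of a's:
  Run at pos 2: 'a' (length 1) -> 0 match(es)
  Run at pos 5: 'aaa' (length 3) -> 1 match(es)
Matches found: ['aaa']
Total: 1

1


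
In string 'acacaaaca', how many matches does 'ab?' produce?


Pattern 'ab?' matches 'a' optionally followed by 'b'.
String: 'acacaaaca'
Scanning left to right for 'a' then checking next char:
  Match 1: 'a' (a not followed by b)
  Match 2: 'a' (a not followed by b)
  Match 3: 'a' (a not followed by b)
  Match 4: 'a' (a not followed by b)
  Match 5: 'a' (a not followed by b)
  Match 6: 'a' (a not followed by b)
Total matches: 6

6


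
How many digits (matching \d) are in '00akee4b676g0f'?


\d matches any digit 0-9.
Scanning '00akee4b676g0f':
  pos 0: '0' -> DIGIT
  pos 1: '0' -> DIGIT
  pos 6: '4' -> DIGIT
  pos 8: '6' -> DIGIT
  pos 9: '7' -> DIGIT
  pos 10: '6' -> DIGIT
  pos 12: '0' -> DIGIT
Digits found: ['0', '0', '4', '6', '7', '6', '0']
Total: 7

7


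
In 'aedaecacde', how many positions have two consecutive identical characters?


Looking for consecutive identical characters in 'aedaecacde':
  pos 0-1: 'a' vs 'e' -> different
  pos 1-2: 'e' vs 'd' -> different
  pos 2-3: 'd' vs 'a' -> different
  pos 3-4: 'a' vs 'e' -> different
  pos 4-5: 'e' vs 'c' -> different
  pos 5-6: 'c' vs 'a' -> different
  pos 6-7: 'a' vs 'c' -> different
  pos 7-8: 'c' vs 'd' -> different
  pos 8-9: 'd' vs 'e' -> different
Consecutive identical pairs: []
Count: 0

0


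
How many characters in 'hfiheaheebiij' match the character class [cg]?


Character class [cg] matches any of: {c, g}
Scanning string 'hfiheaheebiij' character by character:
  pos 0: 'h' -> no
  pos 1: 'f' -> no
  pos 2: 'i' -> no
  pos 3: 'h' -> no
  pos 4: 'e' -> no
  pos 5: 'a' -> no
  pos 6: 'h' -> no
  pos 7: 'e' -> no
  pos 8: 'e' -> no
  pos 9: 'b' -> no
  pos 10: 'i' -> no
  pos 11: 'i' -> no
  pos 12: 'j' -> no
Total matches: 0

0


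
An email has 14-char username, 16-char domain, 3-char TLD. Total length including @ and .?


An email address has format: username@domain.tld
Username length: 14
'@' character: 1
Domain length: 16
'.' character: 1
TLD length: 3
Total = 14 + 1 + 16 + 1 + 3 = 35

35


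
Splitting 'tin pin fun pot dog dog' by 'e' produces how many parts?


Splitting by 'e' breaks the string at each occurrence of the separator.
Text: 'tin pin fun pot dog dog'
Parts after split:
  Part 1: 'tin pin fun pot dog dog'
Total parts: 1

1


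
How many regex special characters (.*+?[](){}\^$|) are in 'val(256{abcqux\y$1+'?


Regex special characters are: . * + ? [ ] ( ) { } \ ^ $ |
Scanning 'val(256{abcqux\y$1+':
  pos 3: '(' -> SPECIAL
  pos 7: '{' -> SPECIAL
  pos 14: '\' -> SPECIAL
  pos 16: '$' -> SPECIAL
  pos 18: '+' -> SPECIAL
Special chars found: ['(', '{', '\\', '$', '+']
Total: 5

5


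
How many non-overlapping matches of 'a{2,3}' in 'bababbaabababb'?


Pattern 'a{2,3}' matches between 2 and 3 consecutive a's (greedy).
String: 'bababbaabababb'
Finding runs of a's and applying greedy matching:
  Run at pos 1: 'a' (length 1)
  Run at pos 3: 'a' (length 1)
  Run at pos 6: 'aa' (length 2)
  Run at pos 9: 'a' (length 1)
  Run at pos 11: 'a' (length 1)
Matches: ['aa']
Count: 1

1


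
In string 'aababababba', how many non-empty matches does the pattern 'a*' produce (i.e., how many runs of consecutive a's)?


Pattern 'a*' matches zero or more a's. We want non-empty runs of consecutive a's.
String: 'aababababba'
Walking through the string to find runs of a's:
  Run 1: positions 0-1 -> 'aa'
  Run 2: positions 3-3 -> 'a'
  Run 3: positions 5-5 -> 'a'
  Run 4: positions 7-7 -> 'a'
  Run 5: positions 10-10 -> 'a'
Non-empty runs found: ['aa', 'a', 'a', 'a', 'a']
Count: 5

5


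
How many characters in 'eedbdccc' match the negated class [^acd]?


Negated class [^acd] matches any char NOT in {a, c, d}
Scanning 'eedbdccc':
  pos 0: 'e' -> MATCH
  pos 1: 'e' -> MATCH
  pos 2: 'd' -> no (excluded)
  pos 3: 'b' -> MATCH
  pos 4: 'd' -> no (excluded)
  pos 5: 'c' -> no (excluded)
  pos 6: 'c' -> no (excluded)
  pos 7: 'c' -> no (excluded)
Total matches: 3

3


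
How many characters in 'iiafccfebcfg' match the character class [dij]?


Character class [dij] matches any of: {d, i, j}
Scanning string 'iiafccfebcfg' character by character:
  pos 0: 'i' -> MATCH
  pos 1: 'i' -> MATCH
  pos 2: 'a' -> no
  pos 3: 'f' -> no
  pos 4: 'c' -> no
  pos 5: 'c' -> no
  pos 6: 'f' -> no
  pos 7: 'e' -> no
  pos 8: 'b' -> no
  pos 9: 'c' -> no
  pos 10: 'f' -> no
  pos 11: 'g' -> no
Total matches: 2

2


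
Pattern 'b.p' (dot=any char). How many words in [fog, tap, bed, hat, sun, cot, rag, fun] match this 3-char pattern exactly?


Pattern 'b.p' means: starts with 'b', any single char, ends with 'p'.
Checking each word (must be exactly 3 chars):
  'fog' (len=3): no
  'tap' (len=3): no
  'bed' (len=3): no
  'hat' (len=3): no
  'sun' (len=3): no
  'cot' (len=3): no
  'rag' (len=3): no
  'fun' (len=3): no
Matching words: []
Total: 0

0


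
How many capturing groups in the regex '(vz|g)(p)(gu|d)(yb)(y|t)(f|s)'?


To count capturing groups, count each '(' that starts a group.
Pattern: '(vz|g)(p)(gu|d)(yb)(y|t)(f|s)'
Walking through the pattern:
  Position 0: '(' -> group #1
  Position 6: '(' -> group #2
  Position 9: '(' -> group #3
  Position 15: '(' -> group #4
  Position 19: '(' -> group #5
  Position 24: '(' -> group #6
Total capturing groups: 6

6


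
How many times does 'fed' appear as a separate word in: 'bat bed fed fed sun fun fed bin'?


Scanning each word for exact match 'fed':
  Word 1: 'bat' -> no
  Word 2: 'bed' -> no
  Word 3: 'fed' -> MATCH
  Word 4: 'fed' -> MATCH
  Word 5: 'sun' -> no
  Word 6: 'fun' -> no
  Word 7: 'fed' -> MATCH
  Word 8: 'bin' -> no
Total matches: 3

3


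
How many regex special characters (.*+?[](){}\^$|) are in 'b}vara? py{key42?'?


Regex special characters are: . * + ? [ ] ( ) { } \ ^ $ |
Scanning 'b}vara? py{key42?':
  pos 1: '}' -> SPECIAL
  pos 6: '?' -> SPECIAL
  pos 10: '{' -> SPECIAL
  pos 16: '?' -> SPECIAL
Special chars found: ['}', '?', '{', '?']
Total: 4

4


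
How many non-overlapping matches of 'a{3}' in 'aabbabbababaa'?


Pattern 'a{3}' matches exactly 3 consecutive a's (greedy, non-overlapping).
String: 'aabbabbababaa'
Scanning for runs of a's:
  Run at pos 0: 'aa' (length 2) -> 0 match(es)
  Run at pos 4: 'a' (length 1) -> 0 match(es)
  Run at pos 7: 'a' (length 1) -> 0 match(es)
  Run at pos 9: 'a' (length 1) -> 0 match(es)
  Run at pos 11: 'aa' (length 2) -> 0 match(es)
Matches found: []
Total: 0

0


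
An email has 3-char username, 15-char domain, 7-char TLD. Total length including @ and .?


An email address has format: username@domain.tld
Username length: 3
'@' character: 1
Domain length: 15
'.' character: 1
TLD length: 7
Total = 3 + 1 + 15 + 1 + 7 = 27

27


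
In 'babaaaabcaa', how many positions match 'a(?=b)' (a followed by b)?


Lookahead 'a(?=b)' matches 'a' only when followed by 'b'.
String: 'babaaaabcaa'
Checking each position where char is 'a':
  pos 1: 'a' -> MATCH (next='b')
  pos 3: 'a' -> no (next='a')
  pos 4: 'a' -> no (next='a')
  pos 5: 'a' -> no (next='a')
  pos 6: 'a' -> MATCH (next='b')
  pos 9: 'a' -> no (next='a')
Matching positions: [1, 6]
Count: 2

2


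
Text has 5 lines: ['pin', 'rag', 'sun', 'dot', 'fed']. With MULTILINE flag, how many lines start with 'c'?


With MULTILINE flag, ^ matches the start of each line.
Lines: ['pin', 'rag', 'sun', 'dot', 'fed']
Checking which lines start with 'c':
  Line 1: 'pin' -> no
  Line 2: 'rag' -> no
  Line 3: 'sun' -> no
  Line 4: 'dot' -> no
  Line 5: 'fed' -> no
Matching lines: []
Count: 0

0


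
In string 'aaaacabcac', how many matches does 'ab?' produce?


Pattern 'ab?' matches 'a' optionally followed by 'b'.
String: 'aaaacabcac'
Scanning left to right for 'a' then checking next char:
  Match 1: 'a' (a not followed by b)
  Match 2: 'a' (a not followed by b)
  Match 3: 'a' (a not followed by b)
  Match 4: 'a' (a not followed by b)
  Match 5: 'ab' (a followed by b)
  Match 6: 'a' (a not followed by b)
Total matches: 6

6


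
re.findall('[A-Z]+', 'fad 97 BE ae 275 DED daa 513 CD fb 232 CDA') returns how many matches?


Pattern '[A-Z]+' finds one or more uppercase letters.
Text: 'fad 97 BE ae 275 DED daa 513 CD fb 232 CDA'
Scanning for matches:
  Match 1: 'BE'
  Match 2: 'DED'
  Match 3: 'CD'
  Match 4: 'CDA'
Total matches: 4

4


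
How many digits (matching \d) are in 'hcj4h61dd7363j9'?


\d matches any digit 0-9.
Scanning 'hcj4h61dd7363j9':
  pos 3: '4' -> DIGIT
  pos 5: '6' -> DIGIT
  pos 6: '1' -> DIGIT
  pos 9: '7' -> DIGIT
  pos 10: '3' -> DIGIT
  pos 11: '6' -> DIGIT
  pos 12: '3' -> DIGIT
  pos 14: '9' -> DIGIT
Digits found: ['4', '6', '1', '7', '3', '6', '3', '9']
Total: 8

8


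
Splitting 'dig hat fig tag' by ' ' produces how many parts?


Splitting by ' ' breaks the string at each occurrence of the separator.
Text: 'dig hat fig tag'
Parts after split:
  Part 1: 'dig'
  Part 2: 'hat'
  Part 3: 'fig'
  Part 4: 'tag'
Total parts: 4

4


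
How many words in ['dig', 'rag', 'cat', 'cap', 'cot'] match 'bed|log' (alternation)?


Alternation 'bed|log' matches either 'bed' or 'log'.
Checking each word:
  'dig' -> no
  'rag' -> no
  'cat' -> no
  'cap' -> no
  'cot' -> no
Matches: []
Count: 0

0


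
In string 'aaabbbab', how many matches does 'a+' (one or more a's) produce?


Pattern 'a+' matches one or more consecutive a's.
String: 'aaabbbab'
Scanning for runs of a:
  Match 1: 'aaa' (length 3)
  Match 2: 'a' (length 1)
Total matches: 2

2


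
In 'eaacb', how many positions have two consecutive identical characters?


Looking for consecutive identical characters in 'eaacb':
  pos 0-1: 'e' vs 'a' -> different
  pos 1-2: 'a' vs 'a' -> MATCH ('aa')
  pos 2-3: 'a' vs 'c' -> different
  pos 3-4: 'c' vs 'b' -> different
Consecutive identical pairs: ['aa']
Count: 1

1


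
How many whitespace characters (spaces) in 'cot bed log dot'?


\s matches whitespace characters (spaces, tabs, etc.).
Text: 'cot bed log dot'
This text has 4 words separated by spaces.
Number of spaces = number of words - 1 = 4 - 1 = 3

3


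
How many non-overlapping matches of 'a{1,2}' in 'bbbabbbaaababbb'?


Pattern 'a{1,2}' matches between 1 and 2 consecutive a's (greedy).
String: 'bbbabbbaaababbb'
Finding runs of a's and applying greedy matching:
  Run at pos 3: 'a' (length 1)
  Run at pos 7: 'aaa' (length 3)
  Run at pos 11: 'a' (length 1)
Matches: ['a', 'aa', 'a', 'a']
Count: 4

4


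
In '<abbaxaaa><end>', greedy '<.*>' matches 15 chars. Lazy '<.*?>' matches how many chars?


Greedy '<.*>' tries to match as MUCH as possible.
Lazy '<.*?>' tries to match as LITTLE as possible.

String: '<abbaxaaa><end>'
Greedy '<.*>' starts at first '<' and extends to the LAST '>': '<abbaxaaa><end>' (15 chars)
Lazy '<.*?>' starts at first '<' and stops at the FIRST '>': '<abbaxaaa>' (10 chars)

10


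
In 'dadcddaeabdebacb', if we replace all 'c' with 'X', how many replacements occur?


re.sub('c', 'X', text) replaces every occurrence of 'c' with 'X'.
Text: 'dadcddaeabdebacb'
Scanning for 'c':
  pos 3: 'c' -> replacement #1
  pos 14: 'c' -> replacement #2
Total replacements: 2

2


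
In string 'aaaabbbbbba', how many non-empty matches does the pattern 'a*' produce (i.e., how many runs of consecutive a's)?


Pattern 'a*' matches zero or more a's. We want non-empty runs of consecutive a's.
String: 'aaaabbbbbba'
Walking through the string to find runs of a's:
  Run 1: positions 0-3 -> 'aaaa'
  Run 2: positions 10-10 -> 'a'
Non-empty runs found: ['aaaa', 'a']
Count: 2

2


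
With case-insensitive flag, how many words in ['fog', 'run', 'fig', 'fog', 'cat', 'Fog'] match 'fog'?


Case-insensitive matching: compare each word's lowercase form to 'fog'.
  'fog' -> lower='fog' -> MATCH
  'run' -> lower='run' -> no
  'fig' -> lower='fig' -> no
  'fog' -> lower='fog' -> MATCH
  'cat' -> lower='cat' -> no
  'Fog' -> lower='fog' -> MATCH
Matches: ['fog', 'fog', 'Fog']
Count: 3

3


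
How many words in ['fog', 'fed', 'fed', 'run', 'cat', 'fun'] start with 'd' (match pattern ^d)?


Pattern ^d anchors to start of word. Check which words begin with 'd':
  'fog' -> no
  'fed' -> no
  'fed' -> no
  'run' -> no
  'cat' -> no
  'fun' -> no
Matching words: []
Count: 0

0


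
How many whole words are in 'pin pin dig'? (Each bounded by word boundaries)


Word boundaries (\b) mark the start/end of each word.
Text: 'pin pin dig'
Splitting by whitespace:
  Word 1: 'pin'
  Word 2: 'pin'
  Word 3: 'dig'
Total whole words: 3

3


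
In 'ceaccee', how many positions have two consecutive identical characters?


Looking for consecutive identical characters in 'ceaccee':
  pos 0-1: 'c' vs 'e' -> different
  pos 1-2: 'e' vs 'a' -> different
  pos 2-3: 'a' vs 'c' -> different
  pos 3-4: 'c' vs 'c' -> MATCH ('cc')
  pos 4-5: 'c' vs 'e' -> different
  pos 5-6: 'e' vs 'e' -> MATCH ('ee')
Consecutive identical pairs: ['cc', 'ee']
Count: 2

2


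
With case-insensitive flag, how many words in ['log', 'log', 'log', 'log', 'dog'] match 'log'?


Case-insensitive matching: compare each word's lowercase form to 'log'.
  'log' -> lower='log' -> MATCH
  'log' -> lower='log' -> MATCH
  'log' -> lower='log' -> MATCH
  'log' -> lower='log' -> MATCH
  'dog' -> lower='dog' -> no
Matches: ['log', 'log', 'log', 'log']
Count: 4

4


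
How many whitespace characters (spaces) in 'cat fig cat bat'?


\s matches whitespace characters (spaces, tabs, etc.).
Text: 'cat fig cat bat'
This text has 4 words separated by spaces.
Number of spaces = number of words - 1 = 4 - 1 = 3

3


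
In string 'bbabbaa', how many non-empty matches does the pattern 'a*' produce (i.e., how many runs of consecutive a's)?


Pattern 'a*' matches zero or more a's. We want non-empty runs of consecutive a's.
String: 'bbabbaa'
Walking through the string to find runs of a's:
  Run 1: positions 2-2 -> 'a'
  Run 2: positions 5-6 -> 'aa'
Non-empty runs found: ['a', 'aa']
Count: 2

2


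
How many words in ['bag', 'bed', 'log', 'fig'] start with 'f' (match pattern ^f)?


Pattern ^f anchors to start of word. Check which words begin with 'f':
  'bag' -> no
  'bed' -> no
  'log' -> no
  'fig' -> MATCH (starts with 'f')
Matching words: ['fig']
Count: 1

1


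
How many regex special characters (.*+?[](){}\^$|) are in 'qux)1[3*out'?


Regex special characters are: . * + ? [ ] ( ) { } \ ^ $ |
Scanning 'qux)1[3*out':
  pos 3: ')' -> SPECIAL
  pos 5: '[' -> SPECIAL
  pos 7: '*' -> SPECIAL
Special chars found: [')', '[', '*']
Total: 3

3


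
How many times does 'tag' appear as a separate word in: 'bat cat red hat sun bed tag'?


Scanning each word for exact match 'tag':
  Word 1: 'bat' -> no
  Word 2: 'cat' -> no
  Word 3: 'red' -> no
  Word 4: 'hat' -> no
  Word 5: 'sun' -> no
  Word 6: 'bed' -> no
  Word 7: 'tag' -> MATCH
Total matches: 1

1


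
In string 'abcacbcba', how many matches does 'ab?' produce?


Pattern 'ab?' matches 'a' optionally followed by 'b'.
String: 'abcacbcba'
Scanning left to right for 'a' then checking next char:
  Match 1: 'ab' (a followed by b)
  Match 2: 'a' (a not followed by b)
  Match 3: 'a' (a not followed by b)
Total matches: 3

3


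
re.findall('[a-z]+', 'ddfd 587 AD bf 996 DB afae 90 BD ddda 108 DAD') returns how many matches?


Pattern '[a-z]+' finds one or more lowercase letters.
Text: 'ddfd 587 AD bf 996 DB afae 90 BD ddda 108 DAD'
Scanning for matches:
  Match 1: 'ddfd'
  Match 2: 'bf'
  Match 3: 'afae'
  Match 4: 'ddda'
Total matches: 4

4


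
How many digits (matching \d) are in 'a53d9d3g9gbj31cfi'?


\d matches any digit 0-9.
Scanning 'a53d9d3g9gbj31cfi':
  pos 1: '5' -> DIGIT
  pos 2: '3' -> DIGIT
  pos 4: '9' -> DIGIT
  pos 6: '3' -> DIGIT
  pos 8: '9' -> DIGIT
  pos 12: '3' -> DIGIT
  pos 13: '1' -> DIGIT
Digits found: ['5', '3', '9', '3', '9', '3', '1']
Total: 7

7


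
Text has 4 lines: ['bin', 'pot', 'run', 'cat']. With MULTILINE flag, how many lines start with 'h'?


With MULTILINE flag, ^ matches the start of each line.
Lines: ['bin', 'pot', 'run', 'cat']
Checking which lines start with 'h':
  Line 1: 'bin' -> no
  Line 2: 'pot' -> no
  Line 3: 'run' -> no
  Line 4: 'cat' -> no
Matching lines: []
Count: 0

0


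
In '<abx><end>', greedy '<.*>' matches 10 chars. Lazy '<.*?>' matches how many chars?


Greedy '<.*>' tries to match as MUCH as possible.
Lazy '<.*?>' tries to match as LITTLE as possible.

String: '<abx><end>'
Greedy '<.*>' starts at first '<' and extends to the LAST '>': '<abx><end>' (10 chars)
Lazy '<.*?>' starts at first '<' and stops at the FIRST '>': '<abx>' (5 chars)

5


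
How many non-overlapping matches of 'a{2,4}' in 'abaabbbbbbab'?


Pattern 'a{2,4}' matches between 2 and 4 consecutive a's (greedy).
String: 'abaabbbbbbab'
Finding runs of a's and applying greedy matching:
  Run at pos 0: 'a' (length 1)
  Run at pos 2: 'aa' (length 2)
  Run at pos 10: 'a' (length 1)
Matches: ['aa']
Count: 1

1


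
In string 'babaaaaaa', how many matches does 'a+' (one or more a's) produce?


Pattern 'a+' matches one or more consecutive a's.
String: 'babaaaaaa'
Scanning for runs of a:
  Match 1: 'a' (length 1)
  Match 2: 'aaaaaa' (length 6)
Total matches: 2

2


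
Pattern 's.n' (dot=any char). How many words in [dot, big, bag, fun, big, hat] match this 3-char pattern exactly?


Pattern 's.n' means: starts with 's', any single char, ends with 'n'.
Checking each word (must be exactly 3 chars):
  'dot' (len=3): no
  'big' (len=3): no
  'bag' (len=3): no
  'fun' (len=3): no
  'big' (len=3): no
  'hat' (len=3): no
Matching words: []
Total: 0

0


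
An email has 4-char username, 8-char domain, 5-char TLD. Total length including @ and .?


An email address has format: username@domain.tld
Username length: 4
'@' character: 1
Domain length: 8
'.' character: 1
TLD length: 5
Total = 4 + 1 + 8 + 1 + 5 = 19

19


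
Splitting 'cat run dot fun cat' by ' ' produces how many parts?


Splitting by ' ' breaks the string at each occurrence of the separator.
Text: 'cat run dot fun cat'
Parts after split:
  Part 1: 'cat'
  Part 2: 'run'
  Part 3: 'dot'
  Part 4: 'fun'
  Part 5: 'cat'
Total parts: 5

5


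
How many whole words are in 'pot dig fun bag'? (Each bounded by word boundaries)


Word boundaries (\b) mark the start/end of each word.
Text: 'pot dig fun bag'
Splitting by whitespace:
  Word 1: 'pot'
  Word 2: 'dig'
  Word 3: 'fun'
  Word 4: 'bag'
Total whole words: 4

4


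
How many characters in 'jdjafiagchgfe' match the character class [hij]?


Character class [hij] matches any of: {h, i, j}
Scanning string 'jdjafiagchgfe' character by character:
  pos 0: 'j' -> MATCH
  pos 1: 'd' -> no
  pos 2: 'j' -> MATCH
  pos 3: 'a' -> no
  pos 4: 'f' -> no
  pos 5: 'i' -> MATCH
  pos 6: 'a' -> no
  pos 7: 'g' -> no
  pos 8: 'c' -> no
  pos 9: 'h' -> MATCH
  pos 10: 'g' -> no
  pos 11: 'f' -> no
  pos 12: 'e' -> no
Total matches: 4

4


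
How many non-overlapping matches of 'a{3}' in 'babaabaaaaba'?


Pattern 'a{3}' matches exactly 3 consecutive a's (greedy, non-overlapping).
String: 'babaabaaaaba'
Scanning for runs of a's:
  Run at pos 1: 'a' (length 1) -> 0 match(es)
  Run at pos 3: 'aa' (length 2) -> 0 match(es)
  Run at pos 6: 'aaaa' (length 4) -> 1 match(es)
  Run at pos 11: 'a' (length 1) -> 0 match(es)
Matches found: ['aaa']
Total: 1

1


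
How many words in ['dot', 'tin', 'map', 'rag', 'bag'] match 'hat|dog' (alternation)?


Alternation 'hat|dog' matches either 'hat' or 'dog'.
Checking each word:
  'dot' -> no
  'tin' -> no
  'map' -> no
  'rag' -> no
  'bag' -> no
Matches: []
Count: 0

0


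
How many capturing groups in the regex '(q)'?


To count capturing groups, count each '(' that starts a group.
Pattern: '(q)'
Walking through the pattern:
  Position 0: '(' -> group #1
Total capturing groups: 1

1


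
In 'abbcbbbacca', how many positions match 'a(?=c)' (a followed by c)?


Lookahead 'a(?=c)' matches 'a' only when followed by 'c'.
String: 'abbcbbbacca'
Checking each position where char is 'a':
  pos 0: 'a' -> no (next='b')
  pos 7: 'a' -> MATCH (next='c')
Matching positions: [7]
Count: 1

1


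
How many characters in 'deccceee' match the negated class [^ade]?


Negated class [^ade] matches any char NOT in {a, d, e}
Scanning 'deccceee':
  pos 0: 'd' -> no (excluded)
  pos 1: 'e' -> no (excluded)
  pos 2: 'c' -> MATCH
  pos 3: 'c' -> MATCH
  pos 4: 'c' -> MATCH
  pos 5: 'e' -> no (excluded)
  pos 6: 'e' -> no (excluded)
  pos 7: 'e' -> no (excluded)
Total matches: 3

3


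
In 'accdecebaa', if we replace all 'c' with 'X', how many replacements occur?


re.sub('c', 'X', text) replaces every occurrence of 'c' with 'X'.
Text: 'accdecebaa'
Scanning for 'c':
  pos 1: 'c' -> replacement #1
  pos 2: 'c' -> replacement #2
  pos 5: 'c' -> replacement #3
Total replacements: 3

3


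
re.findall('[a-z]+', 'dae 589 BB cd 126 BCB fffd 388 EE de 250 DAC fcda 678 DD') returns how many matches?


Pattern '[a-z]+' finds one or more lowercase letters.
Text: 'dae 589 BB cd 126 BCB fffd 388 EE de 250 DAC fcda 678 DD'
Scanning for matches:
  Match 1: 'dae'
  Match 2: 'cd'
  Match 3: 'fffd'
  Match 4: 'de'
  Match 5: 'fcda'
Total matches: 5

5


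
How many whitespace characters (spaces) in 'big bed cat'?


\s matches whitespace characters (spaces, tabs, etc.).
Text: 'big bed cat'
This text has 3 words separated by spaces.
Number of spaces = number of words - 1 = 3 - 1 = 2

2


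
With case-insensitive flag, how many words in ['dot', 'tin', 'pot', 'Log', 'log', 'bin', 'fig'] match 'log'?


Case-insensitive matching: compare each word's lowercase form to 'log'.
  'dot' -> lower='dot' -> no
  'tin' -> lower='tin' -> no
  'pot' -> lower='pot' -> no
  'Log' -> lower='log' -> MATCH
  'log' -> lower='log' -> MATCH
  'bin' -> lower='bin' -> no
  'fig' -> lower='fig' -> no
Matches: ['Log', 'log']
Count: 2

2


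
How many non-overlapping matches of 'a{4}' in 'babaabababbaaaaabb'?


Pattern 'a{4}' matches exactly 4 consecutive a's (greedy, non-overlapping).
String: 'babaabababbaaaaabb'
Scanning for runs of a's:
  Run at pos 1: 'a' (length 1) -> 0 match(es)
  Run at pos 3: 'aa' (length 2) -> 0 match(es)
  Run at pos 6: 'a' (length 1) -> 0 match(es)
  Run at pos 8: 'a' (length 1) -> 0 match(es)
  Run at pos 11: 'aaaaa' (length 5) -> 1 match(es)
Matches found: ['aaaa']
Total: 1

1


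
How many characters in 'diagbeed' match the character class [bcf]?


Character class [bcf] matches any of: {b, c, f}
Scanning string 'diagbeed' character by character:
  pos 0: 'd' -> no
  pos 1: 'i' -> no
  pos 2: 'a' -> no
  pos 3: 'g' -> no
  pos 4: 'b' -> MATCH
  pos 5: 'e' -> no
  pos 6: 'e' -> no
  pos 7: 'd' -> no
Total matches: 1

1


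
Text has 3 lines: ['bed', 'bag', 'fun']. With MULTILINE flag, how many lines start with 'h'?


With MULTILINE flag, ^ matches the start of each line.
Lines: ['bed', 'bag', 'fun']
Checking which lines start with 'h':
  Line 1: 'bed' -> no
  Line 2: 'bag' -> no
  Line 3: 'fun' -> no
Matching lines: []
Count: 0

0


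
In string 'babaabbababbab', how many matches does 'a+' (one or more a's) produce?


Pattern 'a+' matches one or more consecutive a's.
String: 'babaabbababbab'
Scanning for runs of a:
  Match 1: 'a' (length 1)
  Match 2: 'aa' (length 2)
  Match 3: 'a' (length 1)
  Match 4: 'a' (length 1)
  Match 5: 'a' (length 1)
Total matches: 5

5


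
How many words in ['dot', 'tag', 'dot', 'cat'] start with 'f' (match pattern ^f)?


Pattern ^f anchors to start of word. Check which words begin with 'f':
  'dot' -> no
  'tag' -> no
  'dot' -> no
  'cat' -> no
Matching words: []
Count: 0

0


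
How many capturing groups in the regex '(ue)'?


To count capturing groups, count each '(' that starts a group.
Pattern: '(ue)'
Walking through the pattern:
  Position 0: '(' -> group #1
Total capturing groups: 1

1


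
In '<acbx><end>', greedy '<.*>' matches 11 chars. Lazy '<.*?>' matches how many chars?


Greedy '<.*>' tries to match as MUCH as possible.
Lazy '<.*?>' tries to match as LITTLE as possible.

String: '<acbx><end>'
Greedy '<.*>' starts at first '<' and extends to the LAST '>': '<acbx><end>' (11 chars)
Lazy '<.*?>' starts at first '<' and stops at the FIRST '>': '<acbx>' (6 chars)

6


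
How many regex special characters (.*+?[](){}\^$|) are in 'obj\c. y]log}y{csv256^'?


Regex special characters are: . * + ? [ ] ( ) { } \ ^ $ |
Scanning 'obj\c. y]log}y{csv256^':
  pos 3: '\' -> SPECIAL
  pos 5: '.' -> SPECIAL
  pos 8: ']' -> SPECIAL
  pos 12: '}' -> SPECIAL
  pos 14: '{' -> SPECIAL
  pos 21: '^' -> SPECIAL
Special chars found: ['\\', '.', ']', '}', '{', '^']
Total: 6

6


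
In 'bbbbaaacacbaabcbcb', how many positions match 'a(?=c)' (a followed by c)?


Lookahead 'a(?=c)' matches 'a' only when followed by 'c'.
String: 'bbbbaaacacbaabcbcb'
Checking each position where char is 'a':
  pos 4: 'a' -> no (next='a')
  pos 5: 'a' -> no (next='a')
  pos 6: 'a' -> MATCH (next='c')
  pos 8: 'a' -> MATCH (next='c')
  pos 11: 'a' -> no (next='a')
  pos 12: 'a' -> no (next='b')
Matching positions: [6, 8]
Count: 2

2


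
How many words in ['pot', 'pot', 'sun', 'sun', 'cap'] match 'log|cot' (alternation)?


Alternation 'log|cot' matches either 'log' or 'cot'.
Checking each word:
  'pot' -> no
  'pot' -> no
  'sun' -> no
  'sun' -> no
  'cap' -> no
Matches: []
Count: 0

0


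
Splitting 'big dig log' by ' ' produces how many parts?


Splitting by ' ' breaks the string at each occurrence of the separator.
Text: 'big dig log'
Parts after split:
  Part 1: 'big'
  Part 2: 'dig'
  Part 3: 'log'
Total parts: 3

3


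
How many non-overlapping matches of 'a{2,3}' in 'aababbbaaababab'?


Pattern 'a{2,3}' matches between 2 and 3 consecutive a's (greedy).
String: 'aababbbaaababab'
Finding runs of a's and applying greedy matching:
  Run at pos 0: 'aa' (length 2)
  Run at pos 3: 'a' (length 1)
  Run at pos 7: 'aaa' (length 3)
  Run at pos 11: 'a' (length 1)
  Run at pos 13: 'a' (length 1)
Matches: ['aa', 'aaa']
Count: 2

2


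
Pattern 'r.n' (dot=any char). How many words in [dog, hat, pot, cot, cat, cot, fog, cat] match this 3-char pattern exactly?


Pattern 'r.n' means: starts with 'r', any single char, ends with 'n'.
Checking each word (must be exactly 3 chars):
  'dog' (len=3): no
  'hat' (len=3): no
  'pot' (len=3): no
  'cot' (len=3): no
  'cat' (len=3): no
  'cot' (len=3): no
  'fog' (len=3): no
  'cat' (len=3): no
Matching words: []
Total: 0

0


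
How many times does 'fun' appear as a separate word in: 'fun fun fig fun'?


Scanning each word for exact match 'fun':
  Word 1: 'fun' -> MATCH
  Word 2: 'fun' -> MATCH
  Word 3: 'fig' -> no
  Word 4: 'fun' -> MATCH
Total matches: 3

3


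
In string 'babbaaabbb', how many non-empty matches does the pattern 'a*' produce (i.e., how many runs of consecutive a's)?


Pattern 'a*' matches zero or more a's. We want non-empty runs of consecutive a's.
String: 'babbaaabbb'
Walking through the string to find runs of a's:
  Run 1: positions 1-1 -> 'a'
  Run 2: positions 4-6 -> 'aaa'
Non-empty runs found: ['a', 'aaa']
Count: 2

2


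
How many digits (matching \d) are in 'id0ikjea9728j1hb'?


\d matches any digit 0-9.
Scanning 'id0ikjea9728j1hb':
  pos 2: '0' -> DIGIT
  pos 8: '9' -> DIGIT
  pos 9: '7' -> DIGIT
  pos 10: '2' -> DIGIT
  pos 11: '8' -> DIGIT
  pos 13: '1' -> DIGIT
Digits found: ['0', '9', '7', '2', '8', '1']
Total: 6

6


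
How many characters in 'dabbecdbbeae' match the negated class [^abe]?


Negated class [^abe] matches any char NOT in {a, b, e}
Scanning 'dabbecdbbeae':
  pos 0: 'd' -> MATCH
  pos 1: 'a' -> no (excluded)
  pos 2: 'b' -> no (excluded)
  pos 3: 'b' -> no (excluded)
  pos 4: 'e' -> no (excluded)
  pos 5: 'c' -> MATCH
  pos 6: 'd' -> MATCH
  pos 7: 'b' -> no (excluded)
  pos 8: 'b' -> no (excluded)
  pos 9: 'e' -> no (excluded)
  pos 10: 'a' -> no (excluded)
  pos 11: 'e' -> no (excluded)
Total matches: 3

3


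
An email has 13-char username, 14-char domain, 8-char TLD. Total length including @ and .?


An email address has format: username@domain.tld
Username length: 13
'@' character: 1
Domain length: 14
'.' character: 1
TLD length: 8
Total = 13 + 1 + 14 + 1 + 8 = 37

37
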